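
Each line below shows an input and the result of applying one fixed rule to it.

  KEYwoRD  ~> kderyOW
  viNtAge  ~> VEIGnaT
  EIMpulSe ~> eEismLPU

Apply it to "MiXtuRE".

Rule — take characters alternately from the front and the back (1st, last, 2nd, 2nd-last, ...), then flip the case of every letter.
For "MiXtuRE", step one produces "MEiRXut"; step two turns that into "meIrxUT".

meIrxUT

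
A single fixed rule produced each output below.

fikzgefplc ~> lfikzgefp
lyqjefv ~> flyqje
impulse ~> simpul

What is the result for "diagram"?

adiagr

Looking at the pairs, the operation is to delete the last character, then move the last character to the front.
Starting from "diagram": after the first operation, "diagra"; after the second, "adiagr".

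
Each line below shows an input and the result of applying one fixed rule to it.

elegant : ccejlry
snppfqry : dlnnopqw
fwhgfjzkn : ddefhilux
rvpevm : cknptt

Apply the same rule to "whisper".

What's happening: shift every letter 2 places backward in the alphabet (wrapping around), then sort the characters into alphabetical order.
For "whisper", step one produces "ufgqncp"; step two turns that into "cfgnpqu".

cfgnpqu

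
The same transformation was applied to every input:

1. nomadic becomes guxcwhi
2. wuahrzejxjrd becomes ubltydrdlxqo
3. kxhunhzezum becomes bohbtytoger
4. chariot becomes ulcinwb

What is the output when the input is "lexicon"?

The pattern: shift every letter 6 places backward in the alphabet (wrapping around), then move the first 2 characters to the end (rotate left by 2).
Starting from "lexicon": after the first operation, "fyrcwih"; after the second, "rcwihfy".

rcwihfy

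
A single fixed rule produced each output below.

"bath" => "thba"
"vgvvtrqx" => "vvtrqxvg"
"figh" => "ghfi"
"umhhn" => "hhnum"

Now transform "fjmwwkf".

mwwkffj

Rule — move the first 2 characters to the end (rotate left by 2).
Doing the same to "fjmwwkf": "mwwkffj".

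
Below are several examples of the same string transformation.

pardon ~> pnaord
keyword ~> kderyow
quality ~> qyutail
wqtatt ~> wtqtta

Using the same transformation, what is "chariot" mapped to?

Rule — take characters alternately from the front and the back (1st, last, 2nd, 2nd-last, ...).
On "chariot" that produces "cthoair".

cthoair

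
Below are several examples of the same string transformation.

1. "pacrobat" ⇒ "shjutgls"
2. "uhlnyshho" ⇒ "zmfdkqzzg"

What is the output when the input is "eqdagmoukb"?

Rule — shift every letter 8 places backward in the alphabet (wrapping around), then swap each adjacent pair of characters (1↔2, 3↔4, ...).
"eqdagmoukb" → "iwsveymgtc".

iwsveymgtc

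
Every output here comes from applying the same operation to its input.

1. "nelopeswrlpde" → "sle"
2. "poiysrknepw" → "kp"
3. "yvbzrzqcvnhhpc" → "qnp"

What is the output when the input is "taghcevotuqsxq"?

vux

What's happening: keep one character in every 3, starting at position 1 (positions 1st, 4th, 7th, ...), then delete the first 2 characters.
Starting from "taghcevotuqsxq": after the first operation, "thvux"; after the second, "vux".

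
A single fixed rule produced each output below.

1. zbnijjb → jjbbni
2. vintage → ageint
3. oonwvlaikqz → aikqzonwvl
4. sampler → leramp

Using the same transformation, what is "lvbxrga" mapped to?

What's happening: delete the first character, then swap the front and back halves of the string.
"lvbxrga" → "rgavbx".

rgavbx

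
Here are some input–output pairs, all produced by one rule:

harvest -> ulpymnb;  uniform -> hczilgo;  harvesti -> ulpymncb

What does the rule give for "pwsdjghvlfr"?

qmxdabpfzlj

The rule is to move the first character to the end, then shift every letter 6 places backward in the alphabet (wrapping around).
Applying both steps to "pwsdjghvlfr": "wsdjghvlfrp", then "qmxdabpfzlj".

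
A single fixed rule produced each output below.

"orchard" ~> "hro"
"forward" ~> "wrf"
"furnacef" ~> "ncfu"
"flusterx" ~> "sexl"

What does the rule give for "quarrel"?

req

Rule — move the first 2 characters to the end (rotate left by 2), then keep every other character starting from the second (positions 2nd, 4th, 6th, ...).
On "quarrel": the first step gives "arrelqu", and the second then gives "req".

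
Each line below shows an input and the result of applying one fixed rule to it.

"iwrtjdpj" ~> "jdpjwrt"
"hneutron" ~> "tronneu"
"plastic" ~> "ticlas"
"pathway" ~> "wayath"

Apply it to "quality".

What's happening: delete the first character, then move the first 3 characters to the end (rotate left by 3).
On "quality": the first step gives "uality", and the second then gives "ityual".

ityual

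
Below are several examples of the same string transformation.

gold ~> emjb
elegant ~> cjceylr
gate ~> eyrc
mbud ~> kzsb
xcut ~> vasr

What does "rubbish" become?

pszzgqf

Rule — shift every letter 2 places backward in the alphabet (wrapping around).
So "rubbish" becomes "pszzgqf".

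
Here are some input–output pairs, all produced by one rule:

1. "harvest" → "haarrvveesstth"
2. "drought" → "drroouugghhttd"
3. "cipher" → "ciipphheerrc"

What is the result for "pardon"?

paarrddoonnp

Rule — double every character, then move the first character to the end.
Working it through for "pardon": intermediate "ppaarrddoonn", final "paarrddoonnp".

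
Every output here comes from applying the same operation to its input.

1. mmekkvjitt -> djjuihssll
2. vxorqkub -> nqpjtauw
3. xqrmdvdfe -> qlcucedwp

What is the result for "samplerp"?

lokdqorz

The transformation: move the first 2 characters to the end (rotate left by 2), then shift every letter 1 place backward in the alphabet (wrapping around).
"samplerp" → "mplerpsa" → "lokdqorz".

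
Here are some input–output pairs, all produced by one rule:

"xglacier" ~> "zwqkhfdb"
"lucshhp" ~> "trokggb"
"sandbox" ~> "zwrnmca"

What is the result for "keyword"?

xvqnjdc

In each case the input is transformed by: shift every letter 1 place backward in the alphabet (wrapping around), then sort the characters into reverse alphabetical order.
Starting from "keyword": after the first operation, "jdxvnqc"; after the second, "xvqnjdc".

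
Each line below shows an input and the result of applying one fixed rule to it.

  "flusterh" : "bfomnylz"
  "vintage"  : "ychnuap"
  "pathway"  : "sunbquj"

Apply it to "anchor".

lhwbiu

Each output is the input with this applied: shift every letter 6 places backward in the alphabet (wrapping around), then swap the first and last characters.
"anchor" → "uhwbil" → "lhwbiu".
(Check on "flusterh": → "zfomnylb" → "bfomnylz" ✓)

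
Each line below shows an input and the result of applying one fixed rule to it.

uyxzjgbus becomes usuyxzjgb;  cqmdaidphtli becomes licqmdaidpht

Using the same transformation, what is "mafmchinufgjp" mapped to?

In each case the input is transformed by: move the last 2 characters to the front (rotate right by 2).
Doing the same to "mafmchinufgjp": "jpmafmchinufg".

jpmafmchinufg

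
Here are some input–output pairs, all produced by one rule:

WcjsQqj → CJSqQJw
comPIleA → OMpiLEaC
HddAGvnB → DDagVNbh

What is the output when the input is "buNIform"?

The rule is to move the first character to the end, then flip the case of every letter.
Working it through for "buNIform": intermediate "uNIformb", final "UniFORMB".

UniFORMB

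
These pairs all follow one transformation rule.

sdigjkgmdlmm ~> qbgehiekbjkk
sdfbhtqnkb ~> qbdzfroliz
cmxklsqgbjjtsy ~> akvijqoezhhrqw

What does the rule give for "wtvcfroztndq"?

urtadpmxrlbo

The transformation: shift every letter 2 places backward in the alphabet (wrapping around).
On "wtvcfroztndq" that produces "urtadpmxrlbo".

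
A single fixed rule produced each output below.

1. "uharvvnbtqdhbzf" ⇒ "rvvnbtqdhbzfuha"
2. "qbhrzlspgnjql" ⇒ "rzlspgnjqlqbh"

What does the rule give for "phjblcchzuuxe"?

The pattern: move the first 3 characters to the end (rotate left by 3).
On "phjblcchzuuxe" that produces "blcchzuuxephj".

blcchzuuxephj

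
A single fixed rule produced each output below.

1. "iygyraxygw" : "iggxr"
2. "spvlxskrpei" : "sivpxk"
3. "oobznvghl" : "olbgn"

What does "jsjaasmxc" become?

jcjma

In each case the input is transformed by: keep every other character starting from the first (positions 1st, 3rd, 5th, ...), then take characters alternately from the front and the back (1st, last, 2nd, 2nd-last, ...).
So "jsjaasmxc" becomes "jcjma".
(Check on "iygyraxygw": → "igrxg" → "iggxr" ✓)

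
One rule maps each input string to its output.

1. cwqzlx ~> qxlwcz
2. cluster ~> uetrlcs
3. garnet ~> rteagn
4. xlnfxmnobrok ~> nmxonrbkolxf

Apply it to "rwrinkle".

What's happening: swap each adjacent pair of characters (1↔2, 3↔4, ...), then move the first 3 characters to the end (rotate left by 3).
For "rwrinkle", step one produces "wrirknel"; step two turns that into "rknelwri".

rknelwri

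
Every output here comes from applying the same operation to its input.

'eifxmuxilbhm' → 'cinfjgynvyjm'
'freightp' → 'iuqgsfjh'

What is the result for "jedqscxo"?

Rule — shift every letter 1 place forward in the alphabet (wrapping around), then move the last 3 characters to the front (rotate right by 3).
Working it through for "jedqscxo": intermediate "kfertdyp", final "dypkfert".

dypkfert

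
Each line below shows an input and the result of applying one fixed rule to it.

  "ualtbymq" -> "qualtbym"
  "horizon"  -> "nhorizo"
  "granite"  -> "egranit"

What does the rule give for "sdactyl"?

What's happening: move the last character to the front.
"sdactyl" → "lsdacty".

lsdacty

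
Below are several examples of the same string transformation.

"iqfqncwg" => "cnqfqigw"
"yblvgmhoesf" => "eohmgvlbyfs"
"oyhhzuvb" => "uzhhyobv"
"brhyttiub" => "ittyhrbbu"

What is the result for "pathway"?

whtapya

The pattern: move the last 2 characters to the front (rotate right by 2), then reverse the string.
So "pathway" becomes "whtapya".
(Check on "oyhhzuvb": → "vboyhhzu" → "uzhhyobv" ✓)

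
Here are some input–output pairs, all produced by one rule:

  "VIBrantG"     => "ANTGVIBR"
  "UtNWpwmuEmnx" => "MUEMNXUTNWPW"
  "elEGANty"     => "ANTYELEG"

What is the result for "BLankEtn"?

KETNBLAN

Each output is the input with this applied: swap the front and back halves of the string, then convert every letter to uppercase.
"BLankEtn" → "kEtnBLan" → "KETNBLAN".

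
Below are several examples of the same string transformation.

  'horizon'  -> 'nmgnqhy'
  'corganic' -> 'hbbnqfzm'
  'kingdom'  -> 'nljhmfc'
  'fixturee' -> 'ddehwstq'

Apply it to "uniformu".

The rule is to move the last 2 characters to the front (rotate right by 2), then shift every letter 1 place backward in the alphabet (wrapping around).
"uniformu" → "lttmhenq".
(Check on "horizon": → "onhoriz" → "nmgnqhy" ✓)

lttmhenq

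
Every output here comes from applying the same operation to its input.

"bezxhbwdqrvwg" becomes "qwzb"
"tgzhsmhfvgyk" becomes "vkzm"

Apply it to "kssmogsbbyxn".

Each output is the input with this applied: keep one character in every 3, starting at position 3 (positions 3rd, 6th, 9th, ...), then move the first 2 characters to the end (rotate left by 2).
Working it through for "kssmogsbbyxn": intermediate "sgbn", final "bnsg".

bnsg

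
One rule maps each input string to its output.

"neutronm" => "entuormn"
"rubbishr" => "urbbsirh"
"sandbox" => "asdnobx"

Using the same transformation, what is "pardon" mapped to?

What's happening: swap each adjacent pair of characters (1↔2, 3↔4, ...).
"pardon" → "apdrno".

apdrno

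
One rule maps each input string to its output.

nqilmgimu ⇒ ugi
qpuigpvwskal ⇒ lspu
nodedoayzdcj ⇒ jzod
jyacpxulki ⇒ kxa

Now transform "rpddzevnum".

What's happening: keep one character in every 3, starting at position 3 (positions 3rd, 6th, 9th, ...), then reverse the string.
Starting from "rpddzevnum": after the first operation, "deu"; after the second, "ued".

ued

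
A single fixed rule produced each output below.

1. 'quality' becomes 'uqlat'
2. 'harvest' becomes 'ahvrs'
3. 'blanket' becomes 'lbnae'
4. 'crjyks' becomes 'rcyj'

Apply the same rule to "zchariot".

In each case the input is transformed by: swap each adjacent pair of characters (1↔2, 3↔4, ...), then delete the last 2 characters.
Working it through for "zchariot": intermediate "czahirto", final "czahir".
(Check on "quality": → "uqlatiy" → "uqlat" ✓)

czahir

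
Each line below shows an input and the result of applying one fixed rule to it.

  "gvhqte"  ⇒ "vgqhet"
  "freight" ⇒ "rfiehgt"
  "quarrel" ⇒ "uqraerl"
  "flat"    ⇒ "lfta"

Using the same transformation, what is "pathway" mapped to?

The transformation: swap each adjacent pair of characters (1↔2, 3↔4, ...).
For "pathway" the result is "aphtawy".

aphtawy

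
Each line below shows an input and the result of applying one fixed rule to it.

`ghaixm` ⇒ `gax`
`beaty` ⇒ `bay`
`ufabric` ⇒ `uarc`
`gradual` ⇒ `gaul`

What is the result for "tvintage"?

Each output is the input with this applied: keep every other character starting from the first (positions 1st, 3rd, 5th, ...).
On "tvintage" that produces "titg".

titg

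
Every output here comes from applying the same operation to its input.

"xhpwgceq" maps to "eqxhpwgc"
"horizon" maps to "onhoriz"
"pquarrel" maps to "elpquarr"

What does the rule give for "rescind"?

What's happening: move the last 2 characters to the front (rotate right by 2).
So "rescind" becomes "ndresci".

ndresci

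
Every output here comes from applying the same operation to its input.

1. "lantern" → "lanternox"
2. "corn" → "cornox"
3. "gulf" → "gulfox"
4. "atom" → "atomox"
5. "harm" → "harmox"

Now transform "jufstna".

jufstnaox

Looking at the pairs, the operation is to append "ox".
"jufstna" → "jufstnaox".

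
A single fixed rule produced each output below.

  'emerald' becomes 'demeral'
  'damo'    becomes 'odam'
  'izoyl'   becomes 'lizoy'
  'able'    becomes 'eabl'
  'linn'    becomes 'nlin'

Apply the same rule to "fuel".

lfue

The transformation: move the last character to the front.
On "fuel" that produces "lfue".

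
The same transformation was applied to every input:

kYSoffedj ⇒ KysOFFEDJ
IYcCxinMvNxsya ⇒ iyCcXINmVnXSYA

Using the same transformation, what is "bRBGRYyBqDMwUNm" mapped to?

In each case the input is transformed by: flip the case of every letter.
For "bRBGRYyBqDMwUNm" the result is "BrbgryYbQdmWunM".

BrbgryYbQdmWunM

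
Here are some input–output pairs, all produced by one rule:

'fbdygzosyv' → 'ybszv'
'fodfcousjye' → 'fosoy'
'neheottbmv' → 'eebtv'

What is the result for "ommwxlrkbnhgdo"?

In each case the input is transformed by: keep every other character starting from the second (positions 2nd, 4th, 6th, ...), then swap each adjacent pair of characters (1↔2, 3↔4, ...).
Starting from "ommwxlrkbnhgdo": after the first operation, "mwlkngo"; after the second, "wmklgno".

wmklgno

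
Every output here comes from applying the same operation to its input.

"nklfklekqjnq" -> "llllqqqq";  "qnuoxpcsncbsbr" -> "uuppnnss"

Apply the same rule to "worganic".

Looking at the pairs, the operation is to keep one character in every 3, starting at position 3 (positions 3rd, 6th, 9th, ...), then double every character.
On "worganic": the first step gives "rn", and the second then gives "rrnn".

rrnn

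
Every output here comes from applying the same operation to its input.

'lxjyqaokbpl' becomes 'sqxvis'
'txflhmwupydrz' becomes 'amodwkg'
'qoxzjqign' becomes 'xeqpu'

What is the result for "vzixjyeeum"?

The rule is to shift every letter 7 places forward in the alphabet (wrapping around), then keep every other character starting from the first (positions 1st, 3rd, 5th, ...).
On "vzixjyeeum": the first step gives "cgpeqfllbt", and the second then gives "cpqlb".
(Check on "lxjyqaokbpl": → "seqfxhvriws" → "sqxvis" ✓)

cpqlb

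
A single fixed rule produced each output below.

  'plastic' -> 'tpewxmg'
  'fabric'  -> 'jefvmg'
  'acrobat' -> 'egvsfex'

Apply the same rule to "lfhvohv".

pjlzslz

Looking at the pairs, the operation is to shift every letter 4 places forward in the alphabet (wrapping around).
On "lfhvohv" that produces "pjlzslz".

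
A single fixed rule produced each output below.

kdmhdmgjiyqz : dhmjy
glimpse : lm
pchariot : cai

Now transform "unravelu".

Rule — keep every other character starting from the second (positions 2nd, 4th, 6th, ...), then delete the last character.
Working it through for "unravelu": intermediate "naeu", final "nae".
(Check on "glimpse": → "lms" → "lm" ✓)

nae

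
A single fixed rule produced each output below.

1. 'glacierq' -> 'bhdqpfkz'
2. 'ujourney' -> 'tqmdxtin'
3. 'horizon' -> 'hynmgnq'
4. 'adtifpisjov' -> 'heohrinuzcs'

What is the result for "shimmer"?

The rule is to shift every letter 1 place backward in the alphabet (wrapping around), then move the first 3 characters to the end (rotate left by 3).
"shimmer" → "lldqrgh".
(Check on "glacierq": → "fkzbhdqp" → "bhdqpfkz" ✓)

lldqrgh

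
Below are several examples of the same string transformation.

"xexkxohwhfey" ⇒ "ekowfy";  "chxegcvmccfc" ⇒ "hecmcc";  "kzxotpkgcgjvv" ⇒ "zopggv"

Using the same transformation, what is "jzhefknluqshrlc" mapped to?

The rule is to keep every other character starting from the second (positions 2nd, 4th, 6th, ...).
"jzhefknluqshrlc" → "zeklqhl".

zeklqhl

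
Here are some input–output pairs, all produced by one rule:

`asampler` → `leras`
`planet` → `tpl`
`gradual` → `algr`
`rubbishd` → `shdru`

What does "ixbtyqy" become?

qyix

Looking at the pairs, the operation is to move the first 2 characters to the end (rotate left by 2), then delete the first 3 characters.
So "ixbtyqy" becomes "qyix".
(Check on "rubbishd": → "bbishdru" → "shdru" ✓)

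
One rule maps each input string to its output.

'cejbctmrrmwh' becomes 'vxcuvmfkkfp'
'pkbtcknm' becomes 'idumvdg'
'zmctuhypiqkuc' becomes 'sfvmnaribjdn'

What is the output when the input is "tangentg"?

Rule — shift every letter 7 places backward in the alphabet (wrapping around), then delete the last character.
Working it through for "tangentg": intermediate "mtgzxgmz", final "mtgzxgm".

mtgzxgm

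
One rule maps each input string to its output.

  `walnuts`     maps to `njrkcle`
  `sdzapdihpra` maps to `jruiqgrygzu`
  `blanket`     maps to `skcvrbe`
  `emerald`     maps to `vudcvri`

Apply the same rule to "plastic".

gtczrkj

Rule — shift every letter 9 places backward in the alphabet (wrapping around), then take characters alternately from the front and the back (1st, last, 2nd, 2nd-last, ...).
For "plastic", step one produces "gcrjkzt"; step two turns that into "gtczrkj".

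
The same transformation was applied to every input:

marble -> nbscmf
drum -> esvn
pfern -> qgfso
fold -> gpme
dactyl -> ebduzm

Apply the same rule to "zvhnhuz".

The pattern: shift every letter 1 place forward in the alphabet (wrapping around).
On "zvhnhuz" that produces "awioiva".

awioiva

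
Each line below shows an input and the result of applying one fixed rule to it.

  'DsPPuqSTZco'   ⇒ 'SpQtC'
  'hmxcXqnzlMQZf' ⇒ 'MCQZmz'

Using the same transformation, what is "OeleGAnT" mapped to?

EEat

Each output is the input with this applied: flip the case of every letter, then keep every other character starting from the second (positions 2nd, 4th, 6th, ...).
Applying both steps to "OeleGAnT": "oELEgaNt", then "EEat".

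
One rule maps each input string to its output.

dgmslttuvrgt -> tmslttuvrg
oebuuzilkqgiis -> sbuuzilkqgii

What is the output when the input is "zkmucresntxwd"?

In each case the input is transformed by: delete the first 2 characters, then move the last character to the front.
For "zkmucresntxwd", step one produces "mucresntxwd"; step two turns that into "dmucresntxw".

dmucresntxw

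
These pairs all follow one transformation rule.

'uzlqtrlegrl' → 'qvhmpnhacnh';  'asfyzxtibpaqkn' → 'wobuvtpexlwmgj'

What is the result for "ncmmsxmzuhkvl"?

jyiiotivqdgrh

Each output is the input with this applied: shift every letter 4 places backward in the alphabet (wrapping around).
For "ncmmsxmzuhkvl" the result is "jyiiotivqdgrh".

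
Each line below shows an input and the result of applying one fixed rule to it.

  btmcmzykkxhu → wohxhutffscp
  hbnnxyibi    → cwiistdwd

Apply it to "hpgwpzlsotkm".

ckbrkugnjofh

The pattern: shift every letter 5 places backward in the alphabet (wrapping around).
So "hpgwpzlsotkm" becomes "ckbrkugnjofh".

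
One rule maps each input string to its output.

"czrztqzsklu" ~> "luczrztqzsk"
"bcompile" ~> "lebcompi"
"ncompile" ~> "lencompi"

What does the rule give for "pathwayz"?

In each case the input is transformed by: move the last 2 characters to the front (rotate right by 2).
Doing the same to "pathwayz": "yzpathwa".

yzpathwa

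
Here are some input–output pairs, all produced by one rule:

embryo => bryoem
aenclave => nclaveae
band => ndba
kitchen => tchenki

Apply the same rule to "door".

ordo

What's happening: move the first 2 characters to the end (rotate left by 2).
For "door" the result is "ordo".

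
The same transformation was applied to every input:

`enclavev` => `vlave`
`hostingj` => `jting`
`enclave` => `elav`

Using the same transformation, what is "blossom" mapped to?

Each output is the input with this applied: delete the first 3 characters, then move the last character to the front.
Working it through for "blossom": intermediate "ssom", final "msso".
(Check on "enclave": → "lave" → "elav" ✓)

msso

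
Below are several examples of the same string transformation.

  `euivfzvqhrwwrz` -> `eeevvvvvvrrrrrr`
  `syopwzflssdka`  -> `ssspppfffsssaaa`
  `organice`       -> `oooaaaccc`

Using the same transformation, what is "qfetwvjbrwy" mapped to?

qqqtttjjjwww

In each case the input is transformed by: keep one character in every 3, starting at position 1 (positions 1st, 4th, 7th, ...), then repeat every character 3 times.
For "qfetwvjbrwy", step one produces "qtjw"; step two turns that into "qqqtttjjjwww".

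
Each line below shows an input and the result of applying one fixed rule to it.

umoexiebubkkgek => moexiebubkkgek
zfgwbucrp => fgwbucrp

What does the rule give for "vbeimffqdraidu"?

beimffqdraidu

What's happening: delete the first character.
For "vbeimffqdraidu" the result is "beimffqdraidu".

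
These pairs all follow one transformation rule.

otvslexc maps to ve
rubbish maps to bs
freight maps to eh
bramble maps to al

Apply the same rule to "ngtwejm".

What's happening: keep one character in every 3, starting at position 3 (positions 3rd, 6th, 9th, ...).
So "ngtwejm" becomes "tj".

tj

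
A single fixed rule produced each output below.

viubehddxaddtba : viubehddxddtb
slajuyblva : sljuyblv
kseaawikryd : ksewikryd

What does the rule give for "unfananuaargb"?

unfnnurgb

The rule is to remove every "a".
On "unfananuaargb" that produces "unfnnurgb".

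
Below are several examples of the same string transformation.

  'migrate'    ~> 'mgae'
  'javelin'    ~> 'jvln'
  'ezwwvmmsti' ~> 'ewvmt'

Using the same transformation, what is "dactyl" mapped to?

dcy

What's happening: keep every other character starting from the first (positions 1st, 3rd, 5th, ...).
So "dactyl" becomes "dcy".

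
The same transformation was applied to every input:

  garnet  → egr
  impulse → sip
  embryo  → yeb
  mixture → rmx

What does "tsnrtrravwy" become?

Each output is the input with this applied: move the last 3 characters to the front (rotate right by 3), then keep every other character starting from the second (positions 2nd, 4th, 6th, ...).
On "tsnrtrravwy" that produces "wtntr".
(Check on "mixture": → "uremixt" → "rmx" ✓)

wtntr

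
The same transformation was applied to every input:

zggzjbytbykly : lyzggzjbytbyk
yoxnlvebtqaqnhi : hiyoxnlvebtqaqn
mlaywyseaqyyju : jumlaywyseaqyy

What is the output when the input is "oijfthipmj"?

Rule — move the last 2 characters to the front (rotate right by 2).
For "oijfthipmj" the result is "mjoijfthip".

mjoijfthip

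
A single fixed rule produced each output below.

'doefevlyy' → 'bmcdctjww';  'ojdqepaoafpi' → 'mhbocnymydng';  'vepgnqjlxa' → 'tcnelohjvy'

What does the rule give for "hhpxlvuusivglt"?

Each output is the input with this applied: shift every letter 2 places backward in the alphabet (wrapping around).
"hhpxlvuusivglt" → "ffnvjtssqgtejr".

ffnvjtssqgtejr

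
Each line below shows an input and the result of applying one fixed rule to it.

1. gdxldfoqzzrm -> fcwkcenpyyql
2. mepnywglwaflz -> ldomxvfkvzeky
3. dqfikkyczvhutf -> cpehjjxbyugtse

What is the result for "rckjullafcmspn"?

Each output is the input with this applied: shift every letter 1 place backward in the alphabet (wrapping around).
"rckjullafcmspn" → "qbjitkkzeblrom".

qbjitkkzeblrom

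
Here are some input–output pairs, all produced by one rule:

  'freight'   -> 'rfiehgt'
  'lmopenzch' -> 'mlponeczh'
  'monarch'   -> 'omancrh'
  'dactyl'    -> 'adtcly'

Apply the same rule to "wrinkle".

rwnilke

The pattern: swap each adjacent pair of characters (1↔2, 3↔4, ...).
Doing the same to "wrinkle": "rwnilke".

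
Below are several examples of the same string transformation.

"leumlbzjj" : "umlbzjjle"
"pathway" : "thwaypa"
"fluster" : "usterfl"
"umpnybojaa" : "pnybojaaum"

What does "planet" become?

anetpl

The rule is to move the first 2 characters to the end (rotate left by 2).
Doing the same to "planet": "anetpl".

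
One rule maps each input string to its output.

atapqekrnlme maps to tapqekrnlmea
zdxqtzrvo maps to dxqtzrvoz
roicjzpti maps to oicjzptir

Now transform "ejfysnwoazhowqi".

jfysnwoazhowqie

The pattern: move the first character to the end.
Doing the same to "ejfysnwoazhowqi": "jfysnwoazhowqie".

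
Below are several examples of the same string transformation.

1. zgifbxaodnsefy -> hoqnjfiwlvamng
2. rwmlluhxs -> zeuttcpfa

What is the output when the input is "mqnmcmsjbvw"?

The transformation: shift every letter 8 places forward in the alphabet (wrapping around).
"mqnmcmsjbvw" → "uyvukuarjde".

uyvukuarjde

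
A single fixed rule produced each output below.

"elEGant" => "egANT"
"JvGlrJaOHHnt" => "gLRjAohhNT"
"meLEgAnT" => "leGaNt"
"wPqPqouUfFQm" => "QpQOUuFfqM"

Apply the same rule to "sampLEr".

MPleR

What's happening: flip the case of every letter, then delete the first 2 characters.
So "sampLEr" becomes "MPleR".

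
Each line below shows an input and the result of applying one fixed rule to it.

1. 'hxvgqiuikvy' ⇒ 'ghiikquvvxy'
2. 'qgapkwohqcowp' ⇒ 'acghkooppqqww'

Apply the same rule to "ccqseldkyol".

ccdeklloqsy

The pattern: sort the characters into alphabetical order.
On "ccqseldkyol" that produces "ccdeklloqsy".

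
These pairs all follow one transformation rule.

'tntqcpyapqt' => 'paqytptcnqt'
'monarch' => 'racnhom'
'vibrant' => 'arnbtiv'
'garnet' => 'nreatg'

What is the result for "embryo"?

rbymoe

The rule is to move the last 3 characters to the front (rotate right by 3), then take characters alternately from the front and the back (1st, last, 2nd, 2nd-last, ...).
On "embryo": the first step gives "ryoemb", and the second then gives "rbymoe".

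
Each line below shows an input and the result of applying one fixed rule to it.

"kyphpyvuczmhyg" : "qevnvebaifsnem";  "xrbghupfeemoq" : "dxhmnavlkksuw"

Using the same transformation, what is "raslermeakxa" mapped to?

The pattern: shift every letter 6 places forward in the alphabet (wrapping around).
Doing the same to "raslermeakxa": "xgyrkxskgqdg".

xgyrkxskgqdg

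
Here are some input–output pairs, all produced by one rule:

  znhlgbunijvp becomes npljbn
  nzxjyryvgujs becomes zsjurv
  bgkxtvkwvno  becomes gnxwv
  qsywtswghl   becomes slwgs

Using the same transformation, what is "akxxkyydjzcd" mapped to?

Rule — keep every other character starting from the second (positions 2nd, 4th, 6th, ...), then take characters alternately from the front and the back (1st, last, 2nd, 2nd-last, ...).
Applying both steps to "akxxkyydjzcd": "kxydzd", then "kdxzyd".

kdxzyd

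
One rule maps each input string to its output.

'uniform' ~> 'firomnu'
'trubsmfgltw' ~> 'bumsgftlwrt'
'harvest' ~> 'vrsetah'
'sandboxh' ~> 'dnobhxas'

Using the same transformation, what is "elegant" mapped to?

genatle

Looking at the pairs, the operation is to swap each adjacent pair of characters (1↔2, 3↔4, ...), then move the first 2 characters to the end (rotate left by 2).
So "elegant" becomes "genatle".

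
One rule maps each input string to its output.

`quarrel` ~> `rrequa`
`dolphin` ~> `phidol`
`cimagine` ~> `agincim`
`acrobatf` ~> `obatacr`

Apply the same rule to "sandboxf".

Looking at the pairs, the operation is to delete the last character, then move the first 3 characters to the end (rotate left by 3).
"sandboxf" → "dboxsan".
(Check on "dolphin": → "dolphi" → "phidol" ✓)

dboxsan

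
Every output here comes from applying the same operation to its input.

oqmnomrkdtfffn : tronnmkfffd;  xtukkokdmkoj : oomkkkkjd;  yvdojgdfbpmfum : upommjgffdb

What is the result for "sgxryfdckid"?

In each case the input is transformed by: delete the first 3 characters, then sort the characters into reverse alphabetical order.
"sgxryfdckid" → "ryfdckid" → "yrkifddc".

yrkifddc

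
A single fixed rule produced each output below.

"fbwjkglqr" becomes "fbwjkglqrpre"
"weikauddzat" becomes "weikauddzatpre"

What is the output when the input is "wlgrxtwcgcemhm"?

Rule — append "pre".
On "wlgrxtwcgcemhm" that produces "wlgrxtwcgcemhmpre".

wlgrxtwcgcemhmpre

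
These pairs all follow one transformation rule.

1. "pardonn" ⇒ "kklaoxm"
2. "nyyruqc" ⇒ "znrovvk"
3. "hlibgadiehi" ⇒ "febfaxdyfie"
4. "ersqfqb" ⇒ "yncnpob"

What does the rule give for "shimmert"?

qobjjfep

Looking at the pairs, the operation is to shift every letter 3 places backward in the alphabet (wrapping around), then reverse the string.
Working it through for "shimmert": intermediate "pefjjboq", final "qobjjfep".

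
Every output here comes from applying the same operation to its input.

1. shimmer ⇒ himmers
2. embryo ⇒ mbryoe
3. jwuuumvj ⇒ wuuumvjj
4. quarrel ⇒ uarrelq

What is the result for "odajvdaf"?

dajvdafo

In each case the input is transformed by: move the first character to the end.
Applying that to "odajvdaf" gives "dajvdafo".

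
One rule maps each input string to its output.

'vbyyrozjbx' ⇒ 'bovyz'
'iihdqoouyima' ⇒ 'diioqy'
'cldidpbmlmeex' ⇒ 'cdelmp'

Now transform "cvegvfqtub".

What's happening: sort the characters into alphabetical order, then keep every other character starting from the second (positions 2nd, 4th, 6th, ...).
On "cvegvfqtub": the first step gives "bcefgqtuvv", and the second then gives "cfquv".

cfquv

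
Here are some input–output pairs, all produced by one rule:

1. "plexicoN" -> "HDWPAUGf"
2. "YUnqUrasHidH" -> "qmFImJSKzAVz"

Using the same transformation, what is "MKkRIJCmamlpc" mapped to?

ecCjabuESEDHU

Each output is the input with this applied: flip the case of every letter, then shift every letter 8 places backward in the alphabet (wrapping around).
Starting from "MKkRIJCmamlpc": after the first operation, "mkKrijcMAMLPC"; after the second, "ecCjabuESEDHU".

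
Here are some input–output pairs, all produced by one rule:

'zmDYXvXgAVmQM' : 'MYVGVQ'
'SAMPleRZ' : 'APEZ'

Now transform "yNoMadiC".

What's happening: keep every other character starting from the second (positions 2nd, 4th, 6th, ...), then convert every letter to uppercase.
On "yNoMadiC": the first step gives "NMdC", and the second then gives "NMDC".

NMDC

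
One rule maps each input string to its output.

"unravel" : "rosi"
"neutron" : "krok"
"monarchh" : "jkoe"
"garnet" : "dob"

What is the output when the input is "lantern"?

Each output is the input with this applied: shift every letter 3 places backward in the alphabet (wrapping around), then keep every other character starting from the first (positions 1st, 3rd, 5th, ...).
Working it through for "lantern": intermediate "ixkqbok", final "ikbk".

ikbk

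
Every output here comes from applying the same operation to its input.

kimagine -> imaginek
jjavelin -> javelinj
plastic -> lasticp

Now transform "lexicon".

The rule is to move the first character to the end.
So "lexicon" becomes "exiconl".

exiconl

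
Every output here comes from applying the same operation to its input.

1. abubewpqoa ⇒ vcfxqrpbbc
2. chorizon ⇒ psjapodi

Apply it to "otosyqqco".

ptzrrdppu

The transformation: shift every letter 1 place forward in the alphabet (wrapping around), then move the first 2 characters to the end (rotate left by 2).
So "otosyqqco" becomes "ptzrrdppu".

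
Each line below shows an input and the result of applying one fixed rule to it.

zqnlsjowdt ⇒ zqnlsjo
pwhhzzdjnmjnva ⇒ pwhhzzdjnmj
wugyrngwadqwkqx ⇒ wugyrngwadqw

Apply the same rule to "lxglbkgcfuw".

lxglbkgc

The rule is to delete the last 3 characters.
Doing the same to "lxglbkgcfuw": "lxglbkgc".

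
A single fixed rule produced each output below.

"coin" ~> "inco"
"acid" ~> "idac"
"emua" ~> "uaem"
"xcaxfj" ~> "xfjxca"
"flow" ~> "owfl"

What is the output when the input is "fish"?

shfi

The rule is to swap the front and back halves of the string.
"fish" → "shfi".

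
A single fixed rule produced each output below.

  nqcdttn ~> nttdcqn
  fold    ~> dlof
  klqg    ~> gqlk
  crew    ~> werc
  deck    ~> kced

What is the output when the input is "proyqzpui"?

The rule is to reverse the string.
"proyqzpui" → "iupzqyorp".

iupzqyorp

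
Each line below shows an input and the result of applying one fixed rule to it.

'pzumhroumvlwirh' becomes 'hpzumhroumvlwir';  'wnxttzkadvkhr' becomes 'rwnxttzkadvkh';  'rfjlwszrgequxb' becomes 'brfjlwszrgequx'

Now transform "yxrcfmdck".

kyxrcfmdc

What's happening: move the last character to the front.
So "yxrcfmdck" becomes "kyxrcfmdc".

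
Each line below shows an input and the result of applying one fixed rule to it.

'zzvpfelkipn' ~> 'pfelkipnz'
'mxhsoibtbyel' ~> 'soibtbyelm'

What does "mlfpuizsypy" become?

The pattern: move the first character to the end, then delete the first 2 characters.
On "mlfpuizsypy": the first step gives "lfpuizsypym", and the second then gives "puizsypym".

puizsypym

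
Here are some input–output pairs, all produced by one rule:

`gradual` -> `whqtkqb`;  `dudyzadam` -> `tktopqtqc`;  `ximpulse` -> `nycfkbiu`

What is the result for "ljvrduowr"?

bzlhtkemh

In each case the input is transformed by: shift every letter 10 places backward in the alphabet (wrapping around).
On "ljvrduowr" that produces "bzlhtkemh".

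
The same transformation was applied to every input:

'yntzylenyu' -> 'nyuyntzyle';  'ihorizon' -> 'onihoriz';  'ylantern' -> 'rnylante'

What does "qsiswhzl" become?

zlqsiswh

What's happening: move the first 2 characters to the end (rotate left by 2), then swap the front and back halves of the string.
Starting from "qsiswhzl": after the first operation, "iswhzlqs"; after the second, "zlqsiswh".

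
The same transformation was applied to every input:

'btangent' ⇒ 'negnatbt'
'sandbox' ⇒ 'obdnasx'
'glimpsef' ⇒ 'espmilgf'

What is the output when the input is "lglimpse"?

In each case the input is transformed by: reverse the string, then move the first character to the end.
"lglimpse" → "espmilgl" → "spmilgle".
(Check on "glimpsef": → "fespmilg" → "espmilgf" ✓)

spmilgle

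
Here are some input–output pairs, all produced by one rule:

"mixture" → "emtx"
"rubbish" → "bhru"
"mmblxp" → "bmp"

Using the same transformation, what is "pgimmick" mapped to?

Looking at the pairs, the operation is to sort the characters into alphabetical order, then keep every other character starting from the first (positions 1st, 3rd, 5th, ...).
Starting from "pgimmick": after the first operation, "cgiikmmp"; after the second, "cikm".

cikm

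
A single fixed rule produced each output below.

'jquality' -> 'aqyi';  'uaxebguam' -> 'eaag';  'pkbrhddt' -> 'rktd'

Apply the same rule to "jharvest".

rhte

Looking at the pairs, the operation is to keep every other character starting from the second (positions 2nd, 4th, 6th, ...), then swap each adjacent pair of characters (1↔2, 3↔4, ...).
Applying both steps to "jharvest": "hret", then "rhte".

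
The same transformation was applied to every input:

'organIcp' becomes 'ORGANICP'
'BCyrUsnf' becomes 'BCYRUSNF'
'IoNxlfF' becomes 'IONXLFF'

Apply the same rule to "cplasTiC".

CPLASTIC

In each case the input is transformed by: convert every letter to uppercase.
On "cplasTiC" that produces "CPLASTIC".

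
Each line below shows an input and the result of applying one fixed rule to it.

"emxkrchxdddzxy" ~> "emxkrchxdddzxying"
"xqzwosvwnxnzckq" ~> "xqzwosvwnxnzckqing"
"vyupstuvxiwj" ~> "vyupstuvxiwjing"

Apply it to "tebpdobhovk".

Rule — append "ing".
For "tebpdobhovk" the result is "tebpdobhovking".

tebpdobhovking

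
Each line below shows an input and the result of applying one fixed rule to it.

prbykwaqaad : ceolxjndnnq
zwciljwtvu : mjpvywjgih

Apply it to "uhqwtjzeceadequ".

hudjgwmrprnqrdh

What's happening: shift every letter 13 places forward in the alphabet (wrapping around) — i.e. ROT13.
So "uhqwtjzeceadequ" becomes "hudjgwmrprnqrdh".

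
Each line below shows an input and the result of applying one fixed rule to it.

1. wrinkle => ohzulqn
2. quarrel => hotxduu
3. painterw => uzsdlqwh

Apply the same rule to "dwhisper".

The pattern: move the last 2 characters to the front (rotate right by 2), then shift every letter 3 places forward in the alphabet (wrapping around).
For "dwhisper", step one produces "erdwhisp"; step two turns that into "hugzklvs".

hugzklvs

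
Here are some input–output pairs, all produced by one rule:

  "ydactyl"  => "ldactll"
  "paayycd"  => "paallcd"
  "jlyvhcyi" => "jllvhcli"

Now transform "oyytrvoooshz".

olltrvoooshz

What's happening: replace every "y" with "l".
So "oyytrvoooshz" becomes "olltrvoooshz".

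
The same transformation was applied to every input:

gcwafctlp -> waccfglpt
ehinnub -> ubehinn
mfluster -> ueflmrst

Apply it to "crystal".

Looking at the pairs, the operation is to sort the characters into alphabetical order, then move the last character to the front.
Applying both steps to "crystal": "aclrsty", then "yaclrst".
(Check on "ehinnub": → "behinnu" → "ubehinn" ✓)

yaclrst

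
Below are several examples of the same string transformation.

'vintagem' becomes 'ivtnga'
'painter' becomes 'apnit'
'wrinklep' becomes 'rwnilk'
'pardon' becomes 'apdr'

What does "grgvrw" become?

Looking at the pairs, the operation is to delete the last 2 characters, then swap each adjacent pair of characters (1↔2, 3↔4, ...).
Starting from "grgvrw": after the first operation, "grgv"; after the second, "rgvg".
(Check on "vintagem": → "vintag" → "ivtnga" ✓)

rgvg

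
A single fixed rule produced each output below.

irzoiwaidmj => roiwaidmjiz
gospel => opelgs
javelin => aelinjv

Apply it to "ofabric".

The transformation: move the first 2 characters to the end (rotate left by 2), then swap the first and last characters.
For "ofabric", step one produces "abricof"; step two turns that into "fbricoa".

fbricoa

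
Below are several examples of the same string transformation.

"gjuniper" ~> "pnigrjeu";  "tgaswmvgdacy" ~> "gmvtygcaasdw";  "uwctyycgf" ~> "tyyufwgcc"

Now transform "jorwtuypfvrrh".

upyjhorrrwvtf

The transformation: take characters alternately from the front and the back (1st, last, 2nd, 2nd-last, ...), then move the last 3 characters to the front (rotate right by 3).
Doing the same to "jorwtuypfvrrh": "upyjhorrrwvtf".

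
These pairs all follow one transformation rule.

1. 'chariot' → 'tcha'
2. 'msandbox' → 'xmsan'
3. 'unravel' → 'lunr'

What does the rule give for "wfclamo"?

The rule is to move the last character to the front, then delete the last 3 characters.
On "wfclamo": the first step gives "owfclam", and the second then gives "owfc".

owfc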